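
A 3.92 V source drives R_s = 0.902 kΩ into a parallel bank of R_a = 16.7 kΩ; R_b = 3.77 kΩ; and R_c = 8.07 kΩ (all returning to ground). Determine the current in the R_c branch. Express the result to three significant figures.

I ≈ 0.346 mA

Combine the parallel branches: R_p = (1/16.7 + 1/3.77 + 1/8.07)⁻¹ = 2.227 kΩ.
V_A by voltage divider: V_A = 3.92 × 2.227/(0.902 + 2.227) = 2.790 V.
Branch current I = V_A/R_c = 2.790/8.07 = 0.3457 mA.
(Equivalently: I_total = 1.253 mA, then current-divider fraction G_k/ΣG = 0.2760.)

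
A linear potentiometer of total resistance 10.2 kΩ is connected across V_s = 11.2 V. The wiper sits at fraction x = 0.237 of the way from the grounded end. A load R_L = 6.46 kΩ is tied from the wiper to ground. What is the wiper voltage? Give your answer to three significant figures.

V_out ≈ 2.06 V

Split the track: R_lower = x·R_p = 2.417 kΩ, R_upper = (1−x)·R_p = 7.783 kΩ.
Lower segment in parallel with the load: 2.417 ‖ 6.46 = 1.759 kΩ.
Then V_out = V_s · 1.759/(7.783 + 1.759) = 2.065 V.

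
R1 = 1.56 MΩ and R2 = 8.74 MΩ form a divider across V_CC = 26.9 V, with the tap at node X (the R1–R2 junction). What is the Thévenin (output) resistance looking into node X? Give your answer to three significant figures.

R_th ≈ 1.32 MΩ

Looking into X with the source shorted: R_th = R1·R2/(R1+R2) = 1.560 × 8.74/10.30 = 1.324 MΩ.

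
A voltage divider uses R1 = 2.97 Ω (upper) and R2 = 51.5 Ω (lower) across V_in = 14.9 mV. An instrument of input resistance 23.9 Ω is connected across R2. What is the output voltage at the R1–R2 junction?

First combine the lower leg with the load: R2 ‖ R_L = 16.32 Ω.
Then V_out = V_in · R2'/(R1 + R2') = 14.9 × 16.32/19.29 = 12.61 mV.

V_out ≈ 12.6 mV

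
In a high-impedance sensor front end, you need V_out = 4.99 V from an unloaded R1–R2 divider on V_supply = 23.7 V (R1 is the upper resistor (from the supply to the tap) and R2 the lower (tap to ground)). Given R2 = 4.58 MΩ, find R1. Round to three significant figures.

V_out/V_supply = R2/(R1+R2) = 0.2105.
So R1 = R2 · (V_supply/V_out − 1) = 4.58 × (23.7/4.99 − 1) = 4.58 × 3.749 = 17.17 MΩ.

R1 ≈ 17.2 MΩ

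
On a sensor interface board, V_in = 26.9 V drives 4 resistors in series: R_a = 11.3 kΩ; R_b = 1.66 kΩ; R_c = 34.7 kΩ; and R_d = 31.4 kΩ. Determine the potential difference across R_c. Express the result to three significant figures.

Series total: ΣR = 11.3 + 1.66 + 34.7 + 31.4 = 79.06 kΩ.
V = V_in · R/ΣR = 26.9 × 0.4389 = 11.81 V.

V ≈ 11.8 V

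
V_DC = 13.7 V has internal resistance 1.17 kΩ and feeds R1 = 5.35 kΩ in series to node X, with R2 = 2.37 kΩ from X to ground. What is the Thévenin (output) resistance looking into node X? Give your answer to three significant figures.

R_th ≈ 1.74 kΩ

R1' = 1.17 + 5.35 = 6.520 kΩ (source resistance + R1).
Looking into X with the source shorted: R_th = R1'·R2/(R1'+R2) = 6.520 × 2.37/8.890 = 1.738 kΩ.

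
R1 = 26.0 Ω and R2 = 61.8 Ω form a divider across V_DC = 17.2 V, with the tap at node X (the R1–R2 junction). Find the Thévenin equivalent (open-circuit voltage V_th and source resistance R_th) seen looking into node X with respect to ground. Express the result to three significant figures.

With X open, the divider is unloaded: V_th = 17.2 × 61.8/87.80 = 12.11 V.
Zeroing V_DC shorts the top of R1 to ground, so R_th = R1 ‖ R2 = 18.30 Ω.

V_th ≈ 12.1 V, R_th ≈ 18.3 Ω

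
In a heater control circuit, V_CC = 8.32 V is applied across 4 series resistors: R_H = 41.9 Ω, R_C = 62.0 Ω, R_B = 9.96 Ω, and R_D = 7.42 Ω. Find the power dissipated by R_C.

P ≈ 0.292 W

The common current is I = 8.32/121.3 = 0.06860 A.
V(R_C) = I·R = 4.253 V; P = V·I = 4.253 × 0.06860 = 0.2918 W.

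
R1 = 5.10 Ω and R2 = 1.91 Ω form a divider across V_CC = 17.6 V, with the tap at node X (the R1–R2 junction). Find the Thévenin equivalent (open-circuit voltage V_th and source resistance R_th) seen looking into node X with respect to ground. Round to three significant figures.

V_th ≈ 4.80 V, R_th ≈ 1.39 Ω

V_th is the unloaded tap voltage: V_CC · R2/(R1+R2) = 17.6 × 0.2725 = 4.795 V.
Looking into X with the source shorted: R_th = R1·R2/(R1+R2) = 5.100 × 1.91/7.010 = 1.390 Ω.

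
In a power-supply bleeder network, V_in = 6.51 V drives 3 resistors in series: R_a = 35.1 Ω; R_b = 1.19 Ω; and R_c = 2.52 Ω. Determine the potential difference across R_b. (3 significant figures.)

V ≈ 0.200 V

Series total: ΣR = 35.1 + 1.19 + 2.52 = 38.81 Ω.
Voltage divider: V = V_in · (1.190 / 38.81) = 6.51 × 0.03066 = 0.1996 V.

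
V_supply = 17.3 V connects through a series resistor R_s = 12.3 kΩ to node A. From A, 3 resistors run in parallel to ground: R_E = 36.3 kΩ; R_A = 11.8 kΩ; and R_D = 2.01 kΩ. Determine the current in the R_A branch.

I ≈ 0.172 mA

Equivalent of the parallel group: R_p = 1.640 kΩ.
V_A = 17.3 × 1.640/13.94 = 2.035 V.
I(R_A) = V_A / R_A = 2.035/11.8 = 0.1725 mA.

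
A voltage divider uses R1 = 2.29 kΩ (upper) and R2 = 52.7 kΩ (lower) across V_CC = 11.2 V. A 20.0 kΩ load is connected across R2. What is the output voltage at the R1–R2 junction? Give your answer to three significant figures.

The load sits in parallel with R2, giving an effective lower resistance R2' = R2·R_L/(R2+R_L) = 14.50 kΩ.
Now apply the divider: V_out = 11.2 × 0.8636 = 9.672 V.

V_out ≈ 9.67 V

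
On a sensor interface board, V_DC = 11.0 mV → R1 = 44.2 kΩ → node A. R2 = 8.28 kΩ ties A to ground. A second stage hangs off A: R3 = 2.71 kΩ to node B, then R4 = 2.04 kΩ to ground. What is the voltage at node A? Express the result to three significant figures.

V_A ≈ 0.703 mV

The second stage (R3 + R4 = 4.750 kΩ) loads node A in parallel with R2.
R2 ‖ (R3+R4) = 3.018 kΩ.
V_A = 11.0 × 3.018/(44.2 + 3.018) = 0.7032 mV.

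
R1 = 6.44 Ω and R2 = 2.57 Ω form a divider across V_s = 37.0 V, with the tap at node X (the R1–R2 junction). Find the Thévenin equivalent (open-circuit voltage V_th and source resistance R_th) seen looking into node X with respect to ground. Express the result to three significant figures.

V_th is the unloaded tap voltage: V_s · R2/(R1+R2) = 37.0 × 0.2852 = 10.55 V.
With V_s suppressed (replaced by a short), R_th = R1 ‖ R2 = (6.440 × 2.57)/(6.440 + 2.57) = 1.837 Ω.

V_th ≈ 10.6 V, R_th ≈ 1.84 Ω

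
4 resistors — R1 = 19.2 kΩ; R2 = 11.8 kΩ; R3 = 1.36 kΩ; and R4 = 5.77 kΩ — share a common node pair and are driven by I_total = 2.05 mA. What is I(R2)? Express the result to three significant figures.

I ≈ 0.166 mA

Total conductance ΣG = 1/19.2 + 1/11.8 + 1/1.36 + 1/5.77 = 1.045 (units of 1/kΩ).
Current divider: I(R2) = I_total · G_k/ΣG = 2.05 × (0.08475/1.045) = 2.05 × 0.08106 = 0.1662 mA.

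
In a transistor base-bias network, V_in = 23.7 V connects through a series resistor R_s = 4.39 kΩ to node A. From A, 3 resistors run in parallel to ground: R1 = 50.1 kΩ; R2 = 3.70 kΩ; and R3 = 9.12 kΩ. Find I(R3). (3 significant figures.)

I ≈ 0.943 mA

Combine the parallel branches: R_p = (1/50.1 + 1/3.70 + 1/9.12)⁻¹ = 2.501 kΩ.
V_A = 23.7 × 2.501/6.891 = 8.601 V.
Branch current I = V_A/R3 = 8.601/9.12 = 0.9431 mA.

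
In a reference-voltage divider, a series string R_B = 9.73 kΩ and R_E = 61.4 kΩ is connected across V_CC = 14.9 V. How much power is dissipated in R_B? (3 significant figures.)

P ≈ 0.427 mW

ΣR = 71.13 kΩ → I = 14.9/71.13 = 0.2095 mA.
V(R_B) = I·R = 2.038 V; P = V·I = 2.038 × 0.2095 = 0.4270 mW.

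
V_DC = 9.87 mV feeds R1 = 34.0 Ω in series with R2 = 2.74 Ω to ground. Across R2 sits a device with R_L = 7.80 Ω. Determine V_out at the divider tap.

R2 ‖ R_L = (2.74 × 7.80)/(2.74 + 7.80) = 2.028 Ω.
Voltage divider with the loaded lower leg: V_out = 9.87 × 2.028/(34.0 + 2.028) = 9.87 × 0.05628 = 0.5555 mV.

V_out ≈ 0.556 mV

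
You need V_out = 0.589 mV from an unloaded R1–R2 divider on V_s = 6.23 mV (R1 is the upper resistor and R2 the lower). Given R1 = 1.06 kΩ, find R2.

R2 ≈ 0.111 kΩ

The divider ratio is R2/(R1+R2) = 0.589/6.23 = 0.09454.
So R2 = R1 · V_out/(V_s − V_out) = 1.06 × 0.589/(6.23 − 0.589) = 1.06 × 0.1044 = 0.1107 kΩ.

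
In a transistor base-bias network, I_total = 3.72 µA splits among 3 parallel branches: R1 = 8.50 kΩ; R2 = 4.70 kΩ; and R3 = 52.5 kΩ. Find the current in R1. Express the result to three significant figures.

Conductances: ΣG = 1/8.50 + 1/4.70 + 1/52.5 = 0.3495 (1/kΩ).
By the current-divider rule, I = I_total · G_k/ΣG = 3.72 × 0.3367 = 1.252 µA.

I ≈ 1.25 µA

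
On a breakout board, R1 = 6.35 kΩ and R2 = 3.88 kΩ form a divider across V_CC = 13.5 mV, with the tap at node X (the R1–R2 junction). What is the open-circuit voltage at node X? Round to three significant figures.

V_th ≈ 5.12 mV

With X open, the divider is unloaded: V_th = 13.5 × 3.88/10.23 = 5.120 mV.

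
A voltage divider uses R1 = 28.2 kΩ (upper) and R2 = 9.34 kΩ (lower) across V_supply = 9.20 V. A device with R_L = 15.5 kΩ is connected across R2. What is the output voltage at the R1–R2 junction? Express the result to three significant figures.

V_out ≈ 1.58 V

R2 ‖ R_L = (9.34 × 15.5)/(9.34 + 15.5) = 5.828 kΩ.
Then V_out = V_supply · R2'/(R1 + R2') = 9.20 × 5.828/34.03 = 1.576 V.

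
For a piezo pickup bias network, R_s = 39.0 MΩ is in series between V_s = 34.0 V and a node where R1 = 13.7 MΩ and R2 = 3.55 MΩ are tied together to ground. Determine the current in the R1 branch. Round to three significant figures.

Parallel bank: R_p = 1/(1/13.7 + 1/3.55) = 2.819 MΩ.
Node voltage V_A = V_s · R_p/(R_s + R_p) = 34.0 × 0.06742 = 2.292 V.
Branch current I = V_A/R1 = 2.292/13.7 = 0.1673 µA.
(Equivalently: I_total = 0.8130 µA, then current-divider fraction G_k/ΣG = 0.2058.)

I ≈ 0.167 µA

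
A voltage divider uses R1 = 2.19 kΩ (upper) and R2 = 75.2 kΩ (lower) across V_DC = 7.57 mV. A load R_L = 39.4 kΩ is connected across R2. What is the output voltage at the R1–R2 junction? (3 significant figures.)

The load sits in parallel with R2, giving an effective lower resistance R2' = R2·R_L/(R2+R_L) = 25.85 kΩ.
Now apply the divider: V_out = 7.57 × 0.9219 = 6.979 mV.
(Unloaded it would be 7.36 mV; the load pulls it down.)

V_out ≈ 6.98 mV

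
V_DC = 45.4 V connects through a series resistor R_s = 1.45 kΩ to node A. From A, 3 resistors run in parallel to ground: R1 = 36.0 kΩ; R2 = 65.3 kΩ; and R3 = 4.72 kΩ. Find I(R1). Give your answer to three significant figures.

Parallel bank: R_p = 1/(1/36.0 + 1/65.3 + 1/4.72) = 3.922 kΩ.
V_A by voltage divider: V_A = 45.4 × 3.922/(1.45 + 3.922) = 33.15 V.
Branch current I = V_A/R1 = 33.15/36.0 = 0.9207 mA.

I ≈ 0.921 mA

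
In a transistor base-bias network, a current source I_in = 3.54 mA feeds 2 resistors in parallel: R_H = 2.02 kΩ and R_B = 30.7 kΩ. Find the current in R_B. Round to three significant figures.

I ≈ 0.219 mA

For two parallel branches, I_k = I_in · (other R)/(sum of R).
So I = 3.54 × 2.02/32.72 = 0.2185 mA.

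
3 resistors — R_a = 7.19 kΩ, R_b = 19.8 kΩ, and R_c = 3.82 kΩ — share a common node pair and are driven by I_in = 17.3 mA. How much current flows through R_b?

I ≈ 1.94 mA

Total conductance ΣG = 1/7.19 + 1/19.8 + 1/3.82 = 0.4514 (units of 1/kΩ).
By the current-divider rule, I = I_in · G_k/ΣG = 17.3 × 0.1119 = 1.936 mA.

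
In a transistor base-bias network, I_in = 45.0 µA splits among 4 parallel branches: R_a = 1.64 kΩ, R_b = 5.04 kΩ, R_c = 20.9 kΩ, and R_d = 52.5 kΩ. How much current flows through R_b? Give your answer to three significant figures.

I ≈ 10.2 µA

Conductances: ΣG = 1/1.64 + 1/5.04 + 1/20.9 + 1/52.5 = 0.8751 (1/kΩ).
By the current-divider rule, I = I_in · G_k/ΣG = 45.0 × 0.2267 = 10.20 µA.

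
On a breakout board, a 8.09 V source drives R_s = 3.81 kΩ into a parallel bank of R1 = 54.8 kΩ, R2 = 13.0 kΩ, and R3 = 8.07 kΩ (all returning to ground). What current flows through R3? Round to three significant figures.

Parallel bank: R_p = 1/(1/54.8 + 1/13.0 + 1/8.07) = 4.564 kΩ.
V_A = 8.09 × 4.564/8.374 = 4.409 V.
I(R3) = V_A / R3 = 4.409/8.07 = 0.5464 mA.
(Equivalently: I_total = 0.9660 mA, then current-divider fraction G_k/ΣG = 0.5656.)

I ≈ 0.546 mA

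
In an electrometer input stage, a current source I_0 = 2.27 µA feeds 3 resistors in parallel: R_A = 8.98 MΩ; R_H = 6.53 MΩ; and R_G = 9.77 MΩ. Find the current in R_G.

ΣG = 1/8.98 + 1/6.53 + 1/9.77 = 0.3669.
R_G takes the fraction G_k/ΣG = 0.1024/0.3669 = 0.2790, so I = 2.27 × 0.2790 = 0.6333 µA.

I ≈ 0.633 µA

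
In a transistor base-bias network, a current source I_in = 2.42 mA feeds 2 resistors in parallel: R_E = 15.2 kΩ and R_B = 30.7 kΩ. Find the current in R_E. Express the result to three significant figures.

Two-branch current divider: I_k = I_in · R_other/(R_1 + R_2).
So I = 2.42 × 30.7/45.90 = 1.619 mA.

I ≈ 1.62 mA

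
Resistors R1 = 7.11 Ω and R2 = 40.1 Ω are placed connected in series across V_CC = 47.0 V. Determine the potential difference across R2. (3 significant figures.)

V ≈ 39.9 V

Total series resistance ΣR = 7.11 + 40.1 = 47.21 Ω.
By the voltage-divider rule, V = 47.0 × 40.10/47.21 = 39.92 V.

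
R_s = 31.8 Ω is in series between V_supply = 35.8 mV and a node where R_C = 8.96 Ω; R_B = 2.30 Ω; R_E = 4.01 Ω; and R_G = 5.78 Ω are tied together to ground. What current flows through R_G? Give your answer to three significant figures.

I ≈ 0.195 mA

Combine the parallel branches: R_p = (1/8.96 + 1/2.30 + 1/4.01 + 1/5.78)⁻¹ = 1.032 Ω.
V_A by voltage divider: V_A = 35.8 × 1.032/(31.8 + 1.032) = 1.126 mV.
I(R_G) = V_A / R_G = 1.126/5.78 = 0.1947 mA.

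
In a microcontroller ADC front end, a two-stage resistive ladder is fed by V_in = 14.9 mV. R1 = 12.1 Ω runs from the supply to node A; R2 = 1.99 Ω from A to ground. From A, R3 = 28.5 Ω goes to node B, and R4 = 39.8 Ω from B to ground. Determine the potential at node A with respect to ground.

The second stage (R3 + R4 = 68.30 Ω) loads node A in parallel with R2.
R2 ‖ (R3+R4) = 1.934 Ω.
V_A = 14.9 × 1.934/(12.1 + 1.934) = 2.053 mV.

V_A ≈ 2.05 mV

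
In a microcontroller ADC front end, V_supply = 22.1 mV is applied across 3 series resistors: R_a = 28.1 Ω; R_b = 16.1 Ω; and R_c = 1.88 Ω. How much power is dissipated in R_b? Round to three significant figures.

The common current is I = 22.1/46.08 = 0.4796 mA.
P(R_b) = I²·R_b = (0.4796)² × 16.1 = 3.703 µW.

P ≈ 3.70 µW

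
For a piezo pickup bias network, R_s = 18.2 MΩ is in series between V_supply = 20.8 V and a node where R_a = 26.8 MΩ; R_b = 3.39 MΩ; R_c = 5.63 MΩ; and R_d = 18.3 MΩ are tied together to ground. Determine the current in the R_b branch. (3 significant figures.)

I ≈ 0.544 µA

Combine the parallel branches: R_p = (1/26.8 + 1/3.39 + 1/5.63 + 1/18.3)⁻¹ = 1.771 MΩ.
Node voltage V_A = V_supply · R_p/(R_s + R_p) = 20.8 × 0.08869 = 1.845 V.
Branch current I = V_A/R_b = 1.845/3.39 = 0.5442 µA.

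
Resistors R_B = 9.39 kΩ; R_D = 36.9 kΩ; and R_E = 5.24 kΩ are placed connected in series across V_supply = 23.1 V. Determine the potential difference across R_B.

V ≈ 4.21 V

Total series resistance ΣR = 9.39 + 36.9 + 5.24 = 51.53 kΩ.
By the voltage-divider rule, V = 23.1 × 9.390/51.53 = 4.209 V.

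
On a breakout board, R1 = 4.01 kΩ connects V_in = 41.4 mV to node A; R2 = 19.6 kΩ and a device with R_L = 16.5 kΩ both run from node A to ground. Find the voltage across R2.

The load sits in parallel with R2, giving an effective lower resistance R2' = R2·R_L/(R2+R_L) = 8.958 kΩ.
Then V_out = V_in · R2'/(R1 + R2') = 41.4 × 8.958/12.97 = 28.60 mV.
(Unloaded it would be 34.4 mV; the load pulls it down.)

V_out ≈ 28.6 mV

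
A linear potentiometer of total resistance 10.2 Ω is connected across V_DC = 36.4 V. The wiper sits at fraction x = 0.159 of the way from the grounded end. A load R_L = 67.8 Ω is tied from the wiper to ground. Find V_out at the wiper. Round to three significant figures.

V_out ≈ 5.67 V

Split the track: R_lower = x·R_p = 1.622 Ω, R_upper = (1−x)·R_p = 8.578 Ω.
(x·R_p) ‖ R_L = 1.584 Ω.
Then V_out = V_DC · 1.584/(8.578 + 1.584) = 5.673 V.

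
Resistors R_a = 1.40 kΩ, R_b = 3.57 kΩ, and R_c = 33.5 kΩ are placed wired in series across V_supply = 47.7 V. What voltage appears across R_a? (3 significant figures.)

V ≈ 1.74 V

Series total: ΣR = 1.40 + 3.57 + 33.5 = 38.47 kΩ.
V = V_supply · R/ΣR = 47.7 × 0.03639 = 1.736 V.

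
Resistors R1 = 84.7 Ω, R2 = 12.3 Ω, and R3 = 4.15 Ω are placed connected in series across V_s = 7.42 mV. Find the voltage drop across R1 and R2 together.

V ≈ 7.12 mV

Total series resistance ΣR = 84.7 + 12.3 + 4.15 = 101.2 Ω.
R_{R1..R2} = 84.7 + 12.3 = 97.00 Ω.
V = V_s · R/ΣR = 7.42 × 0.9590 = 7.116 mV.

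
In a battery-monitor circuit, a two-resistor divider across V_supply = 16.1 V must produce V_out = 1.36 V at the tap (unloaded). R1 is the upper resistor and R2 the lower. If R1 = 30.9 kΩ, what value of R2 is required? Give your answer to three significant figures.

Required fraction k = V_out/V_supply = 0.08447.
So R2 = R1 · V_out/(V_supply − V_out) = 30.9 × 1.36/(16.1 − 1.36) = 30.9 × 0.09227 = 2.851 kΩ.

R2 ≈ 2.85 kΩ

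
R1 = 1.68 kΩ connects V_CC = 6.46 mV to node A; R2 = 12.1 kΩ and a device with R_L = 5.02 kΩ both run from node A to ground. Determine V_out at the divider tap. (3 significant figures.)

V_out ≈ 4.38 mV

The load sits in parallel with R2, giving an effective lower resistance R2' = R2·R_L/(R2+R_L) = 3.548 kΩ.
Now apply the divider: V_out = 6.46 × 0.6787 = 4.384 mV.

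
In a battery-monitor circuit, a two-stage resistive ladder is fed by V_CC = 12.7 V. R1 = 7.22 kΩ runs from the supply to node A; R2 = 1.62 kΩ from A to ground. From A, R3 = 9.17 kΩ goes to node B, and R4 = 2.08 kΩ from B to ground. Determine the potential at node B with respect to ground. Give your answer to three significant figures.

V_B ≈ 0.385 V

Node A sees R2 in parallel with the series input of stage 2, R3 + R4 = 11.25 kΩ.
Effective lower resistance at A: R2 ‖ 11.25 = 1.416 kΩ.
First divider: V_A = V_CC · 1.416/(7.22 + 1.416) = 2.082 V.
Then the unloaded second divider: V_B = V_A × R4/(R3+R4) = 2.082 × 0.1849 = 0.3850 V.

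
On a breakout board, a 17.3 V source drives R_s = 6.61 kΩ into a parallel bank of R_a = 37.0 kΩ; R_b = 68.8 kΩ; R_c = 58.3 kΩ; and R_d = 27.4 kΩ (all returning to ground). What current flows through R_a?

Equivalent of the parallel group: R_p = 10.50 kΩ.
Node voltage V_A = V_CC · R_p/(R_s + R_p) = 17.3 × 0.6137 = 10.62 V.
Branch current I = V_A/R_a = 10.62/37.0 = 0.2870 mA.

I ≈ 0.287 mA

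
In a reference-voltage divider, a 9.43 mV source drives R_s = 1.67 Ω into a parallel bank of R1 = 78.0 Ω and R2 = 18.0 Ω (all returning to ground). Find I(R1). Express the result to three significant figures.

I ≈ 0.109 mA

Equivalent of the parallel group: R_p = 14.63 Ω.
V_A = 9.43 × 14.63/16.30 = 8.464 mV.
Branch current I = V_A/R1 = 8.464/78.0 = 0.1085 mA.
(Check via current divider: I_total = 0.5787 mA; share G_k/ΣG = 0.1875 → same result.)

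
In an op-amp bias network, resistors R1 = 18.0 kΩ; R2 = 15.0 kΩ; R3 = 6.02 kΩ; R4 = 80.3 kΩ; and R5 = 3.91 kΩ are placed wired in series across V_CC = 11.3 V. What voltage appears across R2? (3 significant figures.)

ΣR = 18.0 + 15.0 + 6.02 + 80.3 + 3.91 = 123.2 kΩ.
V = V_CC · R/ΣR = 11.3 × 0.1217 = 1.375 V.

V ≈ 1.38 V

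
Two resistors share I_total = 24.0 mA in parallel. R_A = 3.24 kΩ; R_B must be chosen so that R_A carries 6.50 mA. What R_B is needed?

Two-branch current divider: I_A = I_total · R_B/(R_A + R_B).
6.50/24.0 = R_B/(R_A + R_B) → R_B = R_A · (0.2708)/(1 − 0.2708) = 3.24 × 0.3714 = 1.203 kΩ.

R_B ≈ 1.20 kΩ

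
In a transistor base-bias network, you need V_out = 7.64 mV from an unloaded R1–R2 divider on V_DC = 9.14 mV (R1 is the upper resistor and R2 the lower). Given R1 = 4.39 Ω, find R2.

Required fraction k = V_out/V_DC = 0.8359.
R2 = R1 · 0.8359/(1 − 0.8359) = 22.36 Ω.

R2 ≈ 22.4 Ω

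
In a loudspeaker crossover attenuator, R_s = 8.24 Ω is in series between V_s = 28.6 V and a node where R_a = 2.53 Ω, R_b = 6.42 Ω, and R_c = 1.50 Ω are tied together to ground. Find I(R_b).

Equivalent of the parallel group: R_p = 0.8212 Ω.
Node voltage V_A = V_s · R_p/(R_s + R_p) = 28.6 × 0.09063 = 2.592 V.
Branch current I = V_A/R_b = 2.592/6.42 = 0.4037 A.

I ≈ 0.404 A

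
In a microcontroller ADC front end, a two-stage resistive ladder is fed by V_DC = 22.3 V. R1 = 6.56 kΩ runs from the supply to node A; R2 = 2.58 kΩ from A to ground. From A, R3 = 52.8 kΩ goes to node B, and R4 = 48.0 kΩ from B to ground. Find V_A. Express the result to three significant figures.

The second stage (R3 + R4 = 100.8 kΩ) loads node A in parallel with R2.
Effective lower resistance at A: R2 ‖ 100.8 = 2.516 kΩ.
So V_A = 22.3 × 0.2772 = 6.181 V.

V_A ≈ 6.18 V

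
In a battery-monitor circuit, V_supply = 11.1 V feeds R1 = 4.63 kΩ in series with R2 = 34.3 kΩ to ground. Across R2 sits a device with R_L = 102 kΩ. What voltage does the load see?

V_out ≈ 9.40 V

R2 ‖ R_L = (34.3 × 102)/(34.3 + 102) = 25.67 kΩ.
Then V_out = V_supply · R2'/(R1 + R2') = 11.1 × 25.67/30.30 = 9.404 V.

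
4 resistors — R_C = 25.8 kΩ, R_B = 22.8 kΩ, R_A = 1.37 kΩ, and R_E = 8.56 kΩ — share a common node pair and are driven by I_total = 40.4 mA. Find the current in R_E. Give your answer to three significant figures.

Conductances: ΣG = 1/25.8 + 1/22.8 + 1/1.37 + 1/8.56 = 0.9294 (1/kΩ).
By the current-divider rule, I = I_total · G_k/ΣG = 40.4 × 0.1257 = 5.078 mA.

I ≈ 5.08 mA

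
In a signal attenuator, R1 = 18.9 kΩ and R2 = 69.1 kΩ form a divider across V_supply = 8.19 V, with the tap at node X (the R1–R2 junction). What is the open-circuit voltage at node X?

With X open, the divider is unloaded: V_th = 8.19 × 69.1/88.00 = 6.431 V.

V_th ≈ 6.43 V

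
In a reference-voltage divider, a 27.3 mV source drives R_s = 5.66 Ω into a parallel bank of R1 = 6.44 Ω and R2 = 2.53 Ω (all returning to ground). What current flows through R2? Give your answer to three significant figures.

I ≈ 2.62 mA

Combine the parallel branches: R_p = (1/6.44 + 1/2.53)⁻¹ = 1.816 Ω.
V_A by voltage divider: V_A = 27.3 × 1.816/(5.66 + 1.816) = 6.633 mV.
I(R2) = V_A / R2 = 6.633/2.53 = 2.622 mA.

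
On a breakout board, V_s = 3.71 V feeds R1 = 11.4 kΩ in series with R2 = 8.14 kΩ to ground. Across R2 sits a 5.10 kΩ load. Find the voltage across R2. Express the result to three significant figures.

The load sits in parallel with R2, giving an effective lower resistance R2' = R2·R_L/(R2+R_L) = 3.135 kΩ.
Now apply the divider: V_out = 3.71 × 0.2157 = 0.8003 V.
(Unloaded it would be 1.55 V; the load pulls it down.)

V_out ≈ 0.800 V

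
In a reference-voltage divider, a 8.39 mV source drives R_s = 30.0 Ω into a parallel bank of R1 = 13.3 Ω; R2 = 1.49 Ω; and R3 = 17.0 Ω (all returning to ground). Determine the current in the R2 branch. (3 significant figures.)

Equivalent of the parallel group: R_p = 1.242 Ω.
V_A by voltage divider: V_A = 8.39 × 1.242/(30.0 + 1.242) = 0.3335 mV.
Branch current I = V_A/R2 = 0.3335/1.49 = 0.2239 mA.

I ≈ 0.224 mA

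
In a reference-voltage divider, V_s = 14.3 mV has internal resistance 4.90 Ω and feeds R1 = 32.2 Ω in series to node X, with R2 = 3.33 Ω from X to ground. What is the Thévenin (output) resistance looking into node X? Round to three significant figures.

R_th ≈ 3.06 Ω

R1' = 4.90 + 32.2 = 37.10 Ω (source resistance + R1).
Looking into X with the source shorted: R_th = R1'·R2/(R1'+R2) = 37.10 × 3.33/40.43 = 3.056 Ω.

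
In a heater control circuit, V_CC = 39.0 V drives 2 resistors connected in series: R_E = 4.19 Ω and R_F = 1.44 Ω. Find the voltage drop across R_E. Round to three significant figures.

ΣR = 4.19 + 1.44 = 5.630 Ω.
Voltage divider: V = V_CC · (4.190 / 5.630) = 39.0 × 0.7442 = 29.02 V.

V ≈ 29.0 V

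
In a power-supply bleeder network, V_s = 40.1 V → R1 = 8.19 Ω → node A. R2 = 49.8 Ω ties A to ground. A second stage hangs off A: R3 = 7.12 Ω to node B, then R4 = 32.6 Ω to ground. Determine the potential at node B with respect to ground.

V_B ≈ 24.0 V

The second stage (R3 + R4 = 39.72 Ω) loads node A in parallel with R2.
Effective lower resistance at A: R2 ‖ 39.72 = 22.10 Ω.
So V_A = 40.1 × 0.7296 = 29.26 V.
V_B = V_A × 0.8207 = 24.01 V.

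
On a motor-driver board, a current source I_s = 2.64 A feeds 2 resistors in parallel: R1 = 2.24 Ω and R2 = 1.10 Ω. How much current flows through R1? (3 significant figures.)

For two parallel branches, I_k = I_s · (other R)/(sum of R).
I(R1) = 2.64 × 1.10/(2.24 + 1.10) = 2.64 × 0.3293 = 0.8695 A.

I ≈ 0.869 A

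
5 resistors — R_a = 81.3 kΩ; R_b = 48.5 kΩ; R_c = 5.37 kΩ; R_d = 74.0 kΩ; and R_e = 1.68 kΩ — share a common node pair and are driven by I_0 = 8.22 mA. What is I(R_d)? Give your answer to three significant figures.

I ≈ 0.134 mA

ΣG = 1/81.3 + 1/48.5 + 1/5.37 + 1/74.0 + 1/1.68 = 0.8279.
By the current-divider rule, I = I_0 · G_k/ΣG = 8.22 × 0.01632 = 0.1342 mA.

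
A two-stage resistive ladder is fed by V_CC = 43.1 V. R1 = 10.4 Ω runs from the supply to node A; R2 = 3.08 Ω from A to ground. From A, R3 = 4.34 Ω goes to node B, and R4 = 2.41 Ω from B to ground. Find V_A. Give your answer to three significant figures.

The second stage (R3 + R4 = 6.750 Ω) loads node A in parallel with R2.
R2 ‖ (R3+R4) = 2.115 Ω.
V_A = 43.1 × 2.115/(10.4 + 2.115) = 7.284 V.

V_A ≈ 7.28 V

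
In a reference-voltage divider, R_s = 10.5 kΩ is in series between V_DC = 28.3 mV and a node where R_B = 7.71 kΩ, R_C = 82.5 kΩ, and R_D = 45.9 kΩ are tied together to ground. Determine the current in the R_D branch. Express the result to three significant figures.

Combine the parallel branches: R_p = (1/7.71 + 1/82.5 + 1/45.9)⁻¹ = 6.112 kΩ.
V_A = 28.3 × 6.112/16.61 = 10.41 mV.
I(R_D) = V_A / R_D = 10.41/45.9 = 0.2269 µA.

I ≈ 0.227 µA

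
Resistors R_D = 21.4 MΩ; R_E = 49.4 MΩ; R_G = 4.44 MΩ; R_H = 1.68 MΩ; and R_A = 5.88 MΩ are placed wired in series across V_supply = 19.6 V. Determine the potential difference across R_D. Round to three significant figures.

Series total: ΣR = 21.4 + 49.4 + 4.44 + 1.68 + 5.88 = 82.80 MΩ.
By the voltage-divider rule, V = 19.6 × 21.40/82.80 = 5.066 V.

V ≈ 5.07 V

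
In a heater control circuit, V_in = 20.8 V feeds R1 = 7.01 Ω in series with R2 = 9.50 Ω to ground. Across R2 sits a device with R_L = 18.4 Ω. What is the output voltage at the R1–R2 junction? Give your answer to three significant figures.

V_out ≈ 9.82 V

R2 ‖ R_L = (9.50 × 18.4)/(9.50 + 18.4) = 6.265 Ω.
Voltage divider with the loaded lower leg: V_out = 20.8 × 6.265/(7.01 + 6.265) = 20.8 × 0.4719 = 9.817 V.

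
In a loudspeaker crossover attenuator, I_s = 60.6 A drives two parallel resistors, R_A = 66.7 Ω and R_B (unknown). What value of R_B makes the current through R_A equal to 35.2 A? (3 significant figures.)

R_B ≈ 92.4 Ω

In a two-way split, I_A/I_s = R_B/(R_A + R_B).
35.2/60.6 = R_B/(R_A + R_B) → R_B = R_A · (0.5809)/(1 − 0.5809) = 66.7 × 1.386 = 92.43 Ω.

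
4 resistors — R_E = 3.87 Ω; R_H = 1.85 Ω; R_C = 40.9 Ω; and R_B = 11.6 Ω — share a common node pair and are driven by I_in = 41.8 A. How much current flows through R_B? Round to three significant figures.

Total conductance ΣG = 1/3.87 + 1/1.85 + 1/40.9 + 1/11.6 = 0.9096 (units of 1/Ω).
By the current-divider rule, I = I_in · G_k/ΣG = 41.8 × 0.09478 = 3.962 A.

I ≈ 3.96 A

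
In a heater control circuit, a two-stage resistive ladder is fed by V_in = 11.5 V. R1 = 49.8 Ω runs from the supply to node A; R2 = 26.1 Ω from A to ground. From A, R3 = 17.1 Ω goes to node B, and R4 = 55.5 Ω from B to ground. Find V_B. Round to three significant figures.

V_B ≈ 2.45 V

Looking into the second stage from A: R3 + R4 = 72.60 Ω appears in parallel with R2.
R2 ‖ (R3+R4) = 19.20 Ω.
So V_A = 11.5 × 0.2782 = 3.200 V.
V_B = V_A × 0.7645 = 2.446 V.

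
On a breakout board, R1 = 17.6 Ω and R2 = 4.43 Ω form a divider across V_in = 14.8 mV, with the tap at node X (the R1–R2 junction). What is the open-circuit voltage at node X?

With X open, the divider is unloaded: V_th = 14.8 × 4.43/22.03 = 2.976 mV.

V_th ≈ 2.98 mV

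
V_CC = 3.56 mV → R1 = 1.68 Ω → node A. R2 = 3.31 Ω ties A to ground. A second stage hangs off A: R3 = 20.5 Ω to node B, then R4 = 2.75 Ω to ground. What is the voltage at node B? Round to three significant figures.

V_B ≈ 0.267 mV

Node A sees R2 in parallel with the series input of stage 2, R3 + R4 = 23.25 Ω.
Effective lower resistance at A: R2 ‖ 23.25 = 2.897 Ω.
First divider: V_A = V_CC · 2.897/(1.68 + 2.897) = 2.253 mV.
Then the unloaded second divider: V_B = V_A × R4/(R3+R4) = 2.253 × 0.1183 = 0.2665 mV.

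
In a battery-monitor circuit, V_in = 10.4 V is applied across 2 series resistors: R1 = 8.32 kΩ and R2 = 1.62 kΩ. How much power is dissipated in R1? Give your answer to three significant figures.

Series current I = V_in/ΣR = 10.4/9.940 = 1.046 mA.
V(R1) = I·R = 8.705 V; P = V·I = 8.705 × 1.046 = 9.108 mW.

P ≈ 9.11 mW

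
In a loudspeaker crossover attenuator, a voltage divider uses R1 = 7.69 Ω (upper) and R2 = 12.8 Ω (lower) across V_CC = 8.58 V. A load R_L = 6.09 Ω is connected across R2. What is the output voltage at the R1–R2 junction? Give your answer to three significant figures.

V_out ≈ 3.00 V

First combine the lower leg with the load: R2 ‖ R_L = 4.127 Ω.
Now apply the divider: V_out = 8.58 × 0.3492 = 2.996 V.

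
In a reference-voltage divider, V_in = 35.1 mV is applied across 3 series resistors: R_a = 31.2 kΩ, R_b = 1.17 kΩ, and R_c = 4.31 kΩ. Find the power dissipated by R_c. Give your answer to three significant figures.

The common current is I = 35.1/36.68 = 0.9569 µA.
P(R_c) = I²·R_c = (0.9569)² × 4.31 = 3.947 nW.

P ≈ 3.95 nW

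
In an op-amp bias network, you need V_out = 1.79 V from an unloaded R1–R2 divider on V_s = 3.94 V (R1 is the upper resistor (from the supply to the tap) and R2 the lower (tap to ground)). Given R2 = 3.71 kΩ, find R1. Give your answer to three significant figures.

R1 ≈ 4.46 kΩ

The divider ratio is R2/(R1+R2) = 1.79/3.94 = 0.4543.
Rearranging, R1 = R2·(1−k)/k = 3.71 × 1.201 = 4.456 kΩ.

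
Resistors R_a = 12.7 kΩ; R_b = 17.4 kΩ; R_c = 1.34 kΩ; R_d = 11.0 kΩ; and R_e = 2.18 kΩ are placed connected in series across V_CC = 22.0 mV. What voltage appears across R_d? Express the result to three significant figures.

Series total: ΣR = 12.7 + 17.4 + 1.34 + 11.0 + 2.18 = 44.62 kΩ.
V = V_CC · R/ΣR = 22.0 × 0.2465 = 5.424 mV.

V ≈ 5.42 mV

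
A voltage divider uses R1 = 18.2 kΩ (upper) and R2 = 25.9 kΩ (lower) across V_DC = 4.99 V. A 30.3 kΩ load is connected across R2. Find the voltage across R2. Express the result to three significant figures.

First combine the lower leg with the load: R2 ‖ R_L = 13.96 kΩ.
Now apply the divider: V_out = 4.99 × 0.4341 = 2.166 V.

V_out ≈ 2.17 V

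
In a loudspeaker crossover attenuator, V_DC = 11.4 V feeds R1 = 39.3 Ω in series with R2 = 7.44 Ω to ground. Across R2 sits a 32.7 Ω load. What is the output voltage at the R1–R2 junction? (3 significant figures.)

V_out ≈ 1.52 V

R2 ‖ R_L = (7.44 × 32.7)/(7.44 + 32.7) = 6.061 Ω.
Voltage divider with the loaded lower leg: V_out = 11.4 × 6.061/(39.3 + 6.061) = 11.4 × 0.1336 = 1.523 V.
(Unloaded it would be 1.81 V; the load pulls it down.)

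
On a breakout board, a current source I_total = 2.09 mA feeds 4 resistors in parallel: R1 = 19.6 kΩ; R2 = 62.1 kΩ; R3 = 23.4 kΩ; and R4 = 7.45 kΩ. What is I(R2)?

ΣG = 1/19.6 + 1/62.1 + 1/23.4 + 1/7.45 = 0.2441.
R2 takes the fraction G_k/ΣG = 0.01610/0.2441 = 0.06597, so I = 2.09 × 0.06597 = 0.1379 mA.

I ≈ 0.138 mA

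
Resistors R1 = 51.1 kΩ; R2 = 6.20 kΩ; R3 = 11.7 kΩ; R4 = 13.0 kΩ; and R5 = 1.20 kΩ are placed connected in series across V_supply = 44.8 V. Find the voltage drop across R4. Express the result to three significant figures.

V ≈ 7.00 V

ΣR = 51.1 + 6.20 + 11.7 + 13.0 + 1.20 = 83.20 kΩ.
Voltage divider: V = V_supply · (13.00 / 83.20) = 44.8 × 0.1562 = 7.000 V.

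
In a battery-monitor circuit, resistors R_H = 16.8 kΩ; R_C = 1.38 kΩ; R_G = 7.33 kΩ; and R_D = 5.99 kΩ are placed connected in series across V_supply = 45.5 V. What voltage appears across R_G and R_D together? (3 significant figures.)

V ≈ 19.2 V

Total series resistance ΣR = 16.8 + 1.38 + 7.33 + 5.99 = 31.50 kΩ.
R_{R_G..R_D} = 7.33 + 5.99 = 13.32 kΩ.
V = V_supply · R/ΣR = 45.5 × 0.4229 = 19.24 V.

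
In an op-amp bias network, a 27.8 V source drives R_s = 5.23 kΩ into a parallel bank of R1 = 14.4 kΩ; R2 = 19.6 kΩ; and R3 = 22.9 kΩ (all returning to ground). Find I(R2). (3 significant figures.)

Parallel bank: R_p = 1/(1/14.4 + 1/19.6 + 1/22.9) = 6.093 kΩ.
V_A by voltage divider: V_A = 27.8 × 6.093/(5.23 + 6.093) = 14.96 V.
I(R2) = V_A / R2 = 14.96/19.6 = 0.7632 mA.
(Equivalently: I_total = 2.455 mA, then current-divider fraction G_k/ΣG = 0.3108.)

I ≈ 0.763 mA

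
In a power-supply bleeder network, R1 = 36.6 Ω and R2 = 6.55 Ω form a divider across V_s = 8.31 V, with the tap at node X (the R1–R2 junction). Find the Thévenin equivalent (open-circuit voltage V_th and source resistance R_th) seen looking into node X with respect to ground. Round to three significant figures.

With X open, the divider is unloaded: V_th = 8.31 × 6.55/43.15 = 1.261 V.
Zeroing V_s shorts the top of R1 to ground, so R_th = R1 ‖ R2 = 5.556 Ω.

V_th ≈ 1.26 V, R_th ≈ 5.56 Ω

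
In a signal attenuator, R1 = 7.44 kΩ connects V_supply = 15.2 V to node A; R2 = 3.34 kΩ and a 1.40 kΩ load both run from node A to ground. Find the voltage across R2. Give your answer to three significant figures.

The load sits in parallel with R2, giving an effective lower resistance R2' = R2·R_L/(R2+R_L) = 0.9865 kΩ.
Then V_out = V_supply · R2'/(R1 + R2') = 15.2 × 0.9865/8.426 = 1.779 V.
(Unloaded it would be 4.71 V; the load pulls it down.)

V_out ≈ 1.78 V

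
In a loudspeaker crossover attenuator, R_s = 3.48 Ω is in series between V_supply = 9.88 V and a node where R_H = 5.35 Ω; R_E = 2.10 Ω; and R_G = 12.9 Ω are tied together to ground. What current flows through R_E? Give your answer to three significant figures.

I ≈ 1.32 A

Combine the parallel branches: R_p = (1/5.35 + 1/2.10 + 1/12.9)⁻¹ = 1.350 Ω.
Node voltage V_A = V_supply · R_p/(R_s + R_p) = 9.88 × 0.2795 = 2.762 V.
I(R_E) = V_A / R_E = 2.762/2.10 = 1.315 A.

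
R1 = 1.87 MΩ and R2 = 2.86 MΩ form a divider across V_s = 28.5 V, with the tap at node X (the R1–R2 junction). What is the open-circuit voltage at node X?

V_th ≈ 17.2 V

With X open, the divider is unloaded: V_th = 28.5 × 2.86/4.730 = 17.23 V.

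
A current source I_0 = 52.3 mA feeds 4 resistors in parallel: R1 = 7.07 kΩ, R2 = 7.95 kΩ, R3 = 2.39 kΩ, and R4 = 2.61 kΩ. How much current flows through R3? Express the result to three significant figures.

I ≈ 20.5 mA

Total conductance ΣG = 1/7.07 + 1/7.95 + 1/2.39 + 1/2.61 = 1.069 (units of 1/kΩ).
Current divider: I(R3) = I_0 · G_k/ΣG = 52.3 × (0.4184/1.069) = 52.3 × 0.3915 = 20.47 mA.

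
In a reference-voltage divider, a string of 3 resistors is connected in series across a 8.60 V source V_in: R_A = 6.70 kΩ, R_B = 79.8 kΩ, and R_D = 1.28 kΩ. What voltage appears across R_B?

V ≈ 7.82 V

Series total: ΣR = 6.70 + 79.8 + 1.28 = 87.78 kΩ.
By the voltage-divider rule, V = 8.60 × 79.80/87.78 = 7.818 V.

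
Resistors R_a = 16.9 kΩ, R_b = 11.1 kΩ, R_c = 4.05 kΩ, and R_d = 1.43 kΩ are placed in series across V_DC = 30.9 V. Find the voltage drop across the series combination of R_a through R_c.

V ≈ 29.6 V

ΣR = 16.9 + 11.1 + 4.05 + 1.43 = 33.48 kΩ.
R_{R_a..R_c} = 16.9 + 11.1 + 4.05 = 32.05 kΩ.
Voltage divider: V = V_DC · (32.05 / 33.48) = 30.9 × 0.9573 = 29.58 V.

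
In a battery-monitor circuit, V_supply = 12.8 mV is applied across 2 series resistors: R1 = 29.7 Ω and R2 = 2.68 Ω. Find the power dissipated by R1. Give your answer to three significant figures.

P ≈ 4.64 µW

Series current I = V_supply/ΣR = 12.8/32.38 = 0.3953 mA.
P = I²R = 0.1563 × 29.7 = 4.641 µW.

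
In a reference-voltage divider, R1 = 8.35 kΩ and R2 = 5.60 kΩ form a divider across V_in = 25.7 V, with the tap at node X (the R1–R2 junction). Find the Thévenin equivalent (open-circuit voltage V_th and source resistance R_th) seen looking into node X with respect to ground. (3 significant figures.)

V_th ≈ 10.3 V, R_th ≈ 3.35 kΩ

Open-circuit (no load on X): V_th = V_in · R2/(R1 + R2) = 25.7 × 5.60/(8.350 + 5.60) = 10.32 V.
With V_in suppressed (replaced by a short), R_th = R1 ‖ R2 = (8.350 × 5.60)/(8.350 + 5.60) = 3.352 kΩ.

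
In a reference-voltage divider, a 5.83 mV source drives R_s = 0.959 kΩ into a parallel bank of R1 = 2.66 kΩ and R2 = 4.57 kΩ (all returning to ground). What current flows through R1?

I ≈ 1.40 µA

Parallel bank: R_p = 1/(1/2.66 + 1/4.57) = 1.681 kΩ.
V_A = 5.83 × 1.681/2.640 = 3.712 mV.
Branch current I = V_A/R1 = 3.712/2.66 = 1.396 µA.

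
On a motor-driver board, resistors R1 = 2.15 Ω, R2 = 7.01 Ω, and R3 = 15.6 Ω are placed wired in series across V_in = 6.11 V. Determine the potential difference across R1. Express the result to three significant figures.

Series total: ΣR = 2.15 + 7.01 + 15.6 = 24.76 Ω.
By the voltage-divider rule, V = 6.11 × 2.150/24.76 = 0.5306 V.

V ≈ 0.531 V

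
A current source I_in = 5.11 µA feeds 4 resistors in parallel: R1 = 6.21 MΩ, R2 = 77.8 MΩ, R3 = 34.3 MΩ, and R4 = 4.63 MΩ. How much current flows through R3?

Conductances: ΣG = 1/6.21 + 1/77.8 + 1/34.3 + 1/4.63 = 0.4190 (1/MΩ).
R3 takes the fraction G_k/ΣG = 0.02915/0.4190 = 0.06958, so I = 5.11 × 0.06958 = 0.3555 µA.

I ≈ 0.356 µA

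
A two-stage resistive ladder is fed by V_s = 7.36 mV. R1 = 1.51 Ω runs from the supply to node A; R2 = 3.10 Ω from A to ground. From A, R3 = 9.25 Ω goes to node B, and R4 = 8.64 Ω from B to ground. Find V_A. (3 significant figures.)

V_A ≈ 4.68 mV

Looking into the second stage from A: R3 + R4 = 17.89 Ω appears in parallel with R2.
R2 ‖ (R3+R4) = 2.642 Ω.
So V_A = 7.36 × 0.6363 = 4.683 mV.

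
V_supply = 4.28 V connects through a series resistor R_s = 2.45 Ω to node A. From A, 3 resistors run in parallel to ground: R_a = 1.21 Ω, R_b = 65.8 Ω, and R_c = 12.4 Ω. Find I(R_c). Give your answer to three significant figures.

Combine the parallel branches: R_p = (1/1.21 + 1/65.8 + 1/12.4)⁻¹ = 1.084 Ω.
V_A by voltage divider: V_A = 4.28 × 1.084/(2.45 + 1.084) = 1.313 V.
Branch current I = V_A/R_c = 1.313/12.4 = 0.1059 A.

I ≈ 0.106 A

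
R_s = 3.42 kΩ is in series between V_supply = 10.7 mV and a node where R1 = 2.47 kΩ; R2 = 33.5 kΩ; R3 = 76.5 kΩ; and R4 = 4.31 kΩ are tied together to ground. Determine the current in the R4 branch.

Combine the parallel branches: R_p = (1/2.47 + 1/33.5 + 1/76.5 + 1/4.31)⁻¹ = 1.471 kΩ.
Node voltage V_A = V_supply · R_p/(R_s + R_p) = 10.7 × 0.3008 = 3.218 mV.
Branch current I = V_A/R4 = 3.218/4.31 = 0.7467 µA.
(Equivalently: I_total = 2.188 µA, then current-divider fraction G_k/ΣG = 0.3413.)

I ≈ 0.747 µA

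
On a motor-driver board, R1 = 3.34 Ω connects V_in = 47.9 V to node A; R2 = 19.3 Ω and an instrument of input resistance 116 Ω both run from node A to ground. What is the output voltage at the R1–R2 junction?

The load sits in parallel with R2, giving an effective lower resistance R2' = R2·R_L/(R2+R_L) = 16.55 Ω.
Now apply the divider: V_out = 47.9 × 0.8321 = 39.86 V.

V_out ≈ 39.9 V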